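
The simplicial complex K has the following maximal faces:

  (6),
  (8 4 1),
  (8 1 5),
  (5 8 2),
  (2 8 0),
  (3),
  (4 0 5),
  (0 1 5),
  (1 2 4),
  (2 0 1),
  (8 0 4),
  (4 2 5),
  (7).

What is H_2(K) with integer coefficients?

Fix the vertex order 0 < 1 < 2 < 3 < 4 < 5 < 6 < 7 < 8 and write every simplex with vertices in increasing order. Then dim K = 2 and the simplices of K are:

  0-simplices (9): [0], [1], [2], [3], [4], [5], [6], [7], [8]
  1-simplices (15): [0,1], [0,2], [0,4], [0,5], [0,8], [1,2], [1,4], [1,5], [1,8], [2,4], [2,5], [2,8], [4,5], [4,8], [5,8]
  2-simplices (10): [0,1,2], [0,1,5], [0,2,8], [0,4,5], [0,4,8], [1,2,4], [1,4,8], [1,5,8], [2,4,5], [2,5,8]

Hence C_0 ≅ Z^9, C_1 ≅ Z^15, C_2 ≅ Z^10.

∂_1: C_1 → C_0 sends each edge [p,q] (with p < q) to q − p.
This gives a 9×15 integer matrix of rank 5; reducing to Smith normal form yields diagonal entries (1,1,1,1,1).

The boundary map ∂_2: C_2 → C_1 sends each 2-simplex [p,q,r] to [q,r] − [p,r] + [p,q]. For instance
  ∂[2,5,8] = [5,8] − [2,8] + [2,5],
  ∂[1,4,8] = [4,8] − [1,8] + [1,4].
The resulting 15×10 matrix has rank 10, and its Smith normal form has invariant factors (1,1,1,1,1,1,1,1,1,2).

From H_k ≅ ker(∂_k) / im(∂_{k+1}) we obtain:

  H_2: rank ker ∂_2 − rank ∂_3 = (10 − 10) − 0 = 0, and there is no ∂_3, so H_2 ≅ 0.

H_2 = 0.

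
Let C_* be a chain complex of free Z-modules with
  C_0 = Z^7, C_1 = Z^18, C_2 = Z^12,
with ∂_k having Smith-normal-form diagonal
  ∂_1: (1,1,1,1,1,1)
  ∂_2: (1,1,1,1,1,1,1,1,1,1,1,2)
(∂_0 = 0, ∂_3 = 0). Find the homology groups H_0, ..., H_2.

H_0 = Z,  H_1 = Z_2,  H_2 = 0.

H_0: b_0 = 7 − 0 − 6 = 1; torsion from ∂_1 factors > 1: none. So H_0 = Z.
H_1: b_1 = 18 − 6 − 12 = 0; torsion from ∂_2 factors > 1: [2]. So H_1 = Z_2.
H_2: b_2 = 12 − 12 − 0 = 0; torsion from ∂_3 factors > 1: none. So H_2 = 0.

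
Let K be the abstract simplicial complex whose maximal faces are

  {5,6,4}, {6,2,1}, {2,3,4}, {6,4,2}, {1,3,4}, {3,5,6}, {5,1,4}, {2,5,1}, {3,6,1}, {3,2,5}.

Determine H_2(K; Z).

H_2 = 0.

Fix the vertex order 1 < 2 < 3 < 4 < 5 < 6 and write every simplex with vertices in increasing order. Then dim K = 2 and the simplices of K are:

  0-simplices (6): [1], [2], [3], [4], [5], [6]
  1-simplices (15): [1,2], [1,3], [1,4], [1,5], [1,6], [2,3], [2,4], [2,5], [2,6], [3,4], [3,5], [3,6], [4,5], [4,6], [5,6]
  2-simplices (10): [1,2,5], [1,2,6], [1,3,4], [1,3,6], [1,4,5], [2,3,4], [2,3,5], [2,4,6], [3,5,6], [4,5,6]

Hence C_0 ≅ Z^6, C_1 ≅ Z^15, C_2 ≅ Z^10.

Boundary ∂_1: C_1 → C_0 sends each edge [p,q] (with p < q) to q − p.
This gives a 6×15 integer matrix of rank 5; reducing to Smith normal form yields diagonal entries (1,1,1,1,1).

Boundary ∂_2: C_2 → C_1 sends each 2-simplex [p,q,r] to [q,r] − [p,r] + [p,q]. For instance
  ∂[2,3,4] = [3,4] − [2,4] + [2,3],
  ∂[2,4,6] = [4,6] − [2,6] + [2,4].
This gives a 15×10 integer matrix of rank 10; reducing to Smith normal form yields diagonal entries (1,1,1,1,1,1,1,1,1,2).

Computing H_k = (kernel of ∂_k) / (image of ∂_{k+1}):

  H_2: rank ker ∂_2 − rank ∂_3 = (10 − 10) − 0 = 0, and there is no ∂_3, so H_2 = 0.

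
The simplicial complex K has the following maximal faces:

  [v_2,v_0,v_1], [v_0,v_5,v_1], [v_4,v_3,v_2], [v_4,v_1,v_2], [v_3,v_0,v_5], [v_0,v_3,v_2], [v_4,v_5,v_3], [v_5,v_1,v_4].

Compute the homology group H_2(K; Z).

H_2 ≅ Z.

Take the total order v_0 < v_1 < v_2 < v_3 < v_4 < v_5 on the vertex set. Then K (dimension 2) consists of the simplices:

  0-simplices (6): [v_0], [v_1], [v_2], [v_3], [v_4], [v_5]
  1-simplices (12): [v_0,v_1], [v_0,v_2], [v_0,v_3], [v_0,v_5], [v_1,v_2], [v_1,v_4], [v_1,v_5], [v_2,v_3], [v_2,v_4], [v_3,v_4], [v_3,v_5], [v_4,v_5]
  2-simplices (8): [v_0,v_1,v_2], [v_0,v_1,v_5], [v_0,v_2,v_3], [v_0,v_3,v_5], [v_1,v_2,v_4], [v_1,v_4,v_5], [v_2,v_3,v_4], [v_3,v_4,v_5]

so the chain groups are C_0 ≅ Z^6, C_1 ≅ Z^12, C_2 ≅ Z^8.

∂_1: C_1 → C_0 sends each edge [p,q] (with p < q) to q − p. For instance
  ∂[v_3,v_4] = [v_4] − [v_3].
This gives a 6×12 integer matrix of rank 5; reducing to Smith normal form yields diagonal entries (1,1,1,1,1).

∂_2: C_2 → C_1 acts by ∂[p,q,r] = [q,r] − [p,r] + [p,q]. For instance
  ∂[v_0,v_3,v_5] = [v_3,v_5] − [v_0,v_5] + [v_0,v_3],
  ∂[v_3,v_4,v_5] = [v_4,v_5] − [v_3,v_5] + [v_3,v_4].
As a 12×8 matrix over Z this has rank 7, with invariant factors (1,1,1,1,1,1,1).

From H_k ≅ ker(∂_k) / im(∂_{k+1}) we obtain:

  H_2: rank ker ∂_2 − rank ∂_3 = (8 − 7) − 0 = 1, and there is no ∂_3, so H_2 ≅ Z.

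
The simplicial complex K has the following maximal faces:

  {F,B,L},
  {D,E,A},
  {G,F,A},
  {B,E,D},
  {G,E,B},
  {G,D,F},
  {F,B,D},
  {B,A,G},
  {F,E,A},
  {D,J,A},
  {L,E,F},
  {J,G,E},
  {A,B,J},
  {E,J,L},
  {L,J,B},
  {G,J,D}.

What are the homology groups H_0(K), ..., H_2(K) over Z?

H_0 = Z,  H_1 = Z^2,  H_2 = Z.

Take the total order A < B < D < E < F < G < J < L on the vertex set. Then K (dimension 2) consists of the simplices:

  0-simplices (8): A, B, D, E, F, G, J, L
  1-simplices (24): AB, AD, AE, AF, AG, AJ, BD, BE, BF, BG, BJ, BL, DE, DF, DG, DJ, EF, EG, EJ, EL, FG, FL, GJ, JL
  2-simplices (16): ABG, ABJ, ADE, ADJ, AEF, AFG, BDE, BDF, BEG, BFL, BJL, DFG, DGJ, EFL, EGJ, EJL

so the chain groups are C_0 ≅ Z^8, C_1 ≅ Z^24, C_2 ≅ Z^16.

∂_1: C_1 → C_0 is given by ∂[p,q] = [q] − [p].
This gives a 8×24 integer matrix of rank 7; reducing to Smith normal form yields diagonal entries (1,1,1,1,1,1,1).

The boundary map ∂_2: C_2 → C_1 sends each 2-simplex [p,q,r] to [q,r] − [p,r] + [p,q]. For instance
  ∂DGJ = GJ − DJ + DG,
  ∂BDF = DF − BF + BD.
This gives a 24×16 integer matrix of rank 15; reducing to Smith normal form yields diagonal entries (1,1,1,1,1,1,1,1,1,1,1,1,1,1,1).

From H_k ≅ ker(∂_k) / im(∂_{k+1}) we obtain:

  H_0: rank C_0 − rank ∂_1 = 8 − 7 = 1, and the invariant factors of ∂_1 are all 1, so H_0 ≅ Z.
  H_1: rank ker ∂_1 − rank ∂_2 = (24 − 7) − 15 = 2, and the invariant factors of ∂_2 are all 1, so H_1 ≅ Z^2.
  H_2: rank ker ∂_2 − rank ∂_3 = (16 − 15) − 0 = 1, and there is no ∂_3, so H_2 ≅ Z.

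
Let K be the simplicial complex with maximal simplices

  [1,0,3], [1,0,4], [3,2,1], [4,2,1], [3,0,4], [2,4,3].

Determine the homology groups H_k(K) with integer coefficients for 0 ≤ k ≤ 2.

H_0 = Z,  H_1 = 0,  H_2 = Z.

Fix the vertex order 0 < 1 < 2 < 3 < 4 and write every simplex with vertices in increasing order. Then dim K = 2 and the simplices of K are:

  0-simplices (5): [0], [1], [2], [3], [4]
  1-simplices (9): [0,1], [0,3], [0,4], [1,2], [1,3], [1,4], [2,3], [2,4], [3,4]
  2-simplices (6): [0,1,3], [0,1,4], [0,3,4], [1,2,3], [1,2,4], [2,3,4]

giving chain groups C_0 ≅ Z^5, C_1 ≅ Z^9, C_2 ≅ Z^6.

∂_1: C_1 → C_0 maps an edge to its endpoints' difference, ∂[p,q] = q − p. For instance
  ∂[0,4] = [4] − [0].
The resulting 5×9 matrix has rank 4, and its Smith normal form has invariant factors (1,1,1,1).

The boundary map ∂_2: C_2 → C_1 maps a triangle to the signed sum of its edges. For instance
  ∂[2,3,4] = [3,4] − [2,4] + [2,3],
  ∂[0,1,4] = [1,4] − [0,4] + [0,1].
The resulting 9×6 matrix has rank 5, and its Smith normal form has invariant factors (1,1,1,1,1).

Now H_k = ker ∂_k / im ∂_{k+1}, so:

  H_0: rank C_0 − rank ∂_1 = 5 − 4 = 1, and the invariant factors of ∂_1 are all 1, so H_0 = Z.
  H_1: rank ker ∂_1 − rank ∂_2 = (9 − 4) − 5 = 0, and the invariant factors of ∂_2 are all 1, so H_1 = 0.
  H_2: rank ker ∂_2 − rank ∂_3 = (6 − 5) − 0 = 1, and there is no ∂_3, so H_2 = Z.

(K is a triangulation of the 2-sphere S^2.)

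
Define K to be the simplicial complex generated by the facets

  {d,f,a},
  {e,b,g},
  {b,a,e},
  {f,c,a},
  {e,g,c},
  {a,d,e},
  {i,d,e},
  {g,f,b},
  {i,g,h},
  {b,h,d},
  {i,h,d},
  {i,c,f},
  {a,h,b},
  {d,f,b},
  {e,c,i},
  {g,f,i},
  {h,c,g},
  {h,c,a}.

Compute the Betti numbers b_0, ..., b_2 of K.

Order the vertices as a < b < c < d < e < f < g < h < i. Listing each simplex with vertices in this order, K has dimension 2 with simplices:

  0-simplices (9): a, b, c, d, e, f, g, h, i
  1-simplices (27): ab, ac, ad, ae, af, ah, bd, be, bf, bg, bh, ce, cf, cg, ch, ci, de, df, dh, di, eg, ei, fg, fi, gh, gi, hi
  2-simplices (18): abe, abh, acf, ach, ade, adf, bdf, bdh, beg, bfg, ceg, cei, cfi, cgh, dei, dhi, fgi, ghi

giving chain groups C_0 ≅ Z^9, C_1 ≅ Z^27, C_2 ≅ Z^18.

The boundary map ∂_1: C_1 → C_0 is given by ∂[p,q] = [q] − [p].
The 9×27 boundary matrix has rank 8 and Smith normal form diag(1,1,1,1,1,1,1,1).

The boundary map ∂_2: C_2 → C_1 sends each 2-simplex [p,q,r] to [q,r] − [p,r] + [p,q]. For instance
  ∂ceg = eg − cg + ce,
  ∂dei = ei − di + de.
This gives a 27×18 integer matrix of rank 18; reducing to Smith normal form yields diagonal entries (1,1,1,1,1,1,1,1,1,1,1,1,1,1,1,1,1,2).

Reading off H_k = ker ∂_k / im ∂_{k+1}:

  H_0: rank C_0 − rank ∂_1 = 9 − 8 = 1, and the invariant factors of ∂_1 are all 1, so H_0 = Z.
  H_1: rank ker ∂_1 − rank ∂_2 = (27 − 8) − 18 = 1, and ∂_2 has invariant factor 2 > 1, so H_1 = Z ⊕ Z/2.
  H_2: rank ker ∂_2 − rank ∂_3 = (18 − 18) − 0 = 0, and there is no ∂_3, so H_2 = 0.

Hence the Betti numbers are b_0 = 1, b_1 = 1, b_2 = 0.

b_0 = 1, b_1 = 1, b_2 = 0.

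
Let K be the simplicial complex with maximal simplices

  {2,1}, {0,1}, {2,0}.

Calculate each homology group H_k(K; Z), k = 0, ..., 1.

Order the vertices as 0 < 1 < 2. Listing each simplex with vertices in this order, K has dimension 1 with simplices:

  0-simplices (3): [0], [1], [2]
  1-simplices (3): [0,1], [0,2], [1,2]

so the chain groups are C_0 ≅ Z^3, C_1 ≅ Z^3.

Boundary ∂_1: C_1 → C_0 maps an edge to its endpoints' difference, ∂[p,q] = q − p. For instance
  ∂[1,2] = [2] − [1].
The resulting 3×3 matrix has rank 2, and its Smith normal form has invariant factors (1,1).

Reading off H_k = ker ∂_k / im ∂_{k+1}:

  H_0: rank C_0 − rank ∂_1 = 3 − 2 = 1, and the invariant factors of ∂_1 are all 1, so H_0 ≅ Z.
  H_1: rank ker ∂_1 − rank ∂_2 = (3 − 2) − 0 = 1, and there is no ∂_2, so H_1 ≅ Z.

As a check, the Euler characteristic is 3 − 3 = 0, which agrees with 1 − 1 = 0.

H_0 ≅ Z,  H_1 ≅ Z.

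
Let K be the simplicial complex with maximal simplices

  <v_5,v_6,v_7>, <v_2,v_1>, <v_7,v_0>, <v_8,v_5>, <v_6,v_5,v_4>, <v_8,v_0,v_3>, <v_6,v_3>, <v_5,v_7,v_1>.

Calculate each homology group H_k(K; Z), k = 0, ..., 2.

Fix the vertex order v_0 < v_1 < v_2 < v_3 < v_4 < v_5 < v_6 < v_7 < v_8 and write every simplex with vertices in increasing order. Then dim K = 2 and the simplices of K are:

  0-simplices (9): [v_0], [v_1], [v_2], [v_3], [v_4], [v_5], [v_6], [v_7], [v_8]
  1-simplices (14): [v_0,v_3], [v_0,v_7], [v_0,v_8], [v_1,v_2], [v_1,v_5], [v_1,v_7], [v_3,v_6], [v_3,v_8], [v_4,v_5], [v_4,v_6], [v_5,v_6], [v_5,v_7], [v_5,v_8], [v_6,v_7]
  2-simplices (4): [v_0,v_3,v_8], [v_1,v_5,v_7], [v_4,v_5,v_6], [v_5,v_6,v_7]

Hence C_0 ≅ Z^9, C_1 ≅ Z^14, C_2 ≅ Z^4.

Boundary ∂_1: C_1 → C_0 is given by ∂[p,q] = [q] − [p].
As a 9×14 matrix over Z this has rank 8, with invariant factors (1,1,1,1,1,1,1,1).

Boundary ∂_2: C_2 → C_1 acts by ∂[p,q,r] = [q,r] − [p,r] + [p,q]. For instance
  ∂[v_0,v_3,v_8] = [v_3,v_8] − [v_0,v_8] + [v_0,v_3],
  ∂[v_1,v_5,v_7] = [v_5,v_7] − [v_1,v_7] + [v_1,v_5].
The resulting 14×4 matrix has rank 4, and its Smith normal form has invariant factors (1,1,1,1).

From H_k ≅ ker(∂_k) / im(∂_{k+1}) we obtain:

  H_0: rank C_0 − rank ∂_1 = 9 − 8 = 1, and the invariant factors of ∂_1 are all 1, so H_0 = Z.
  H_1: rank ker ∂_1 − rank ∂_2 = (14 − 8) − 4 = 2, and the invariant factors of ∂_2 are all 1, so H_1 = Z^2.
  H_2: rank ker ∂_2 − rank ∂_3 = (4 − 4) − 0 = 0, and there is no ∂_3, so H_2 = 0.

As a check, the Euler characteristic is 9 − 14 + 4 = -1, which agrees with 1 − 2 + 0 = -1.

H_0 ≅ Z,  H_1 ≅ Z^2,  H_2 = 0.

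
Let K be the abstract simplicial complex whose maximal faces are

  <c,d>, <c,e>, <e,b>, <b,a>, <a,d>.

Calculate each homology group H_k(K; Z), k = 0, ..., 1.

H_0 = Z,  H_1 = Z.

We work with the vertex ordering a < b < c < d < e. The simplices of K, each written with vertices in increasing order, are:

  0-simplices (5): a, b, c, d, e
  1-simplices (5): ab, ad, be, cd, ce

giving chain groups C_0 ≅ Z^5, C_1 ≅ Z^5.

∂_1: C_1 → C_0 is given by ∂[p,q] = [q] − [p].
As a 5×5 matrix over Z this has rank 4, with invariant factors (1,1,1,1).

From H_k ≅ ker(∂_k) / im(∂_{k+1}) we obtain:

  H_0: rank C_0 − rank ∂_1 = 5 − 4 = 1, and the invariant factors of ∂_1 are all 1, so H_0 = Z.
  H_1: rank ker ∂_1 − rank ∂_2 = (5 − 4) − 0 = 1, and there is no ∂_2, so H_1 = Z.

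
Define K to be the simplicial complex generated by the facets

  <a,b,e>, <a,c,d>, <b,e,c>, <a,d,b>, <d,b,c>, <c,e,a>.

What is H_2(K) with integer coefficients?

Fix the vertex order a < b < c < d < e and write every simplex with vertices in increasing order. Then dim K = 2 and the simplices of K are:

  0-simplices (5): a, b, c, d, e
  1-simplices (9): ab, ac, ad, ae, bc, bd, be, cd, ce
  2-simplices (6): abd, abe, acd, ace, bcd, bce

so the chain groups are C_0 ≅ Z^5, C_1 ≅ Z^9, C_2 ≅ Z^6.

The boundary map ∂_1: C_1 → C_0 sends each edge [p,q] (with p < q) to q − p. For instance
  ∂ab = b − a.
The 5×9 boundary matrix has rank 4 and Smith normal form diag(1,1,1,1).

Boundary ∂_2: C_2 → C_1 acts by ∂[p,q,r] = [q,r] − [p,r] + [p,q]. For instance
  ∂ace = ce − ae + ac,
  ∂abe = be − ae + ab.
The resulting 9×6 matrix has rank 5, and its Smith normal form has invariant factors (1,1,1,1,1).

Reading off H_k = ker ∂_k / im ∂_{k+1}:

  H_2: rank ker ∂_2 − rank ∂_3 = (6 − 5) − 0 = 1, and there is no ∂_3, so H_2 ≅ Z.

(K is a triangulation of the 2-sphere S^2.)

H_2 = Z.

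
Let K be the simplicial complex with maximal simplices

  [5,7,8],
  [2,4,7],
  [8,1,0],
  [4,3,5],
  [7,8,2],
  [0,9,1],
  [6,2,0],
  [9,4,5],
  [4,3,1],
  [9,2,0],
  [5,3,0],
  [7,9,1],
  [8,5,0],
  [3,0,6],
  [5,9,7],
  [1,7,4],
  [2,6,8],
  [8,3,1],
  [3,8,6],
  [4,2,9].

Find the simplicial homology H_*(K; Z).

H_0 ≅ Z,  H_1 ≅ Z ⊕ Z/2Z,  H_2 = 0.

Order the vertices as 0 < 1 < 2 < 3 < 4 < 5 < 6 < 7 < 8 < 9. Listing each simplex with vertices in this order, K has dimension 2 with simplices:

  0-simplices (10): [0], [1], [2], [3], [4], [5], [6], [7], [8], [9]
  1-simplices (30): (30 of them)
  2-simplices (20): (20 of them)

giving chain groups C_0 ≅ Z^10, C_1 ≅ Z^30, C_2 ≅ Z^20.

Boundary ∂_1: C_1 → C_0 maps an edge to its endpoints' difference, ∂[p,q] = q − p. For instance
  ∂[1,3] = [3] − [1].
The 10×30 boundary matrix has rank 9 and Smith normal form diag(1,1,1,1,1,1,1,1,1).

The boundary map ∂_2: C_2 → C_1 sends each 2-simplex [p,q,r] to [q,r] − [p,r] + [p,q]. For instance
  ∂[0,3,5] = [3,5] − [0,5] + [0,3],
  ∂[5,7,9] = [7,9] − [5,9] + [5,7].
This gives a 30×20 integer matrix of rank 20; reducing to Smith normal form yields diagonal entries (1,1,1,1,1,1,1,1,1,1,1,1,1,1,1,1,1,1,1,2).

Reading off H_k = ker ∂_k / im ∂_{k+1}:

  H_0: rank C_0 − rank ∂_1 = 10 − 9 = 1, and the invariant factors of ∂_1 are all 1, so H_0 ≅ Z.
  H_1: rank ker ∂_1 − rank ∂_2 = (30 − 9) − 20 = 1, and ∂_2 has invariant factor 2 > 1, so H_1 ≅ Z ⊕ Z/2Z.
  H_2: rank ker ∂_2 − rank ∂_3 = (20 − 20) − 0 = 0, and there is no ∂_3, so H_2 ≅ 0.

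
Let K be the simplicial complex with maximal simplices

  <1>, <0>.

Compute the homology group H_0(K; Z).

H_0 ≅ Z^2.

Fix the vertex order 0 < 1 and write every simplex with vertices in increasing order. Then dim K = 0 and the simplices of K are:

  0-simplices (2): [0], [1]

so the chain groups are C_0 ≅ Z^2.

Computing H_k = (kernel of ∂_k) / (image of ∂_{k+1}):

  H_0: rank C_0 − rank ∂_1 = 2 − 0 = 2, and there is no ∂_1, so H_0 = Z^2.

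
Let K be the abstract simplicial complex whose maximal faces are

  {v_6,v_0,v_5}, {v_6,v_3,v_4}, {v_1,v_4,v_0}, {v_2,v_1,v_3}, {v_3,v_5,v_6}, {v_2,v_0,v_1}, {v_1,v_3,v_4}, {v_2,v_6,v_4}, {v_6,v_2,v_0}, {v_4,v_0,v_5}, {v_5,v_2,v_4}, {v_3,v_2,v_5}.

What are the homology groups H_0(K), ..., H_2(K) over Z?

Take the total order v_0 < v_1 < v_2 < v_3 < v_4 < v_5 < v_6 on the vertex set. Then K (dimension 2) consists of the simplices:

  0-simplices (7): [v_0], [v_1], [v_2], [v_3], [v_4], [v_5], [v_6]
  1-simplices (18): (18 of them)
  2-simplices (12): (12 of them)

so the chain groups are C_0 ≅ Z^7, C_1 ≅ Z^18, C_2 ≅ Z^12.

Boundary ∂_1: C_1 → C_0 is given by ∂[p,q] = [q] − [p].
As a 7×18 matrix over Z this has rank 6, with invariant factors (1,1,1,1,1,1).

∂_2: C_2 → C_1 acts by ∂[p,q,r] = [q,r] − [p,r] + [p,q]. For instance
  ∂[v_2,v_4,v_5] = [v_4,v_5] − [v_2,v_5] + [v_2,v_4],
  ∂[v_1,v_2,v_3] = [v_2,v_3] − [v_1,v_3] + [v_1,v_2].
The 18×12 boundary matrix has rank 12 and Smith normal form diag(1,1,1,1,1,1,1,1,1,1,1,2).

Computing H_k = (kernel of ∂_k) / (image of ∂_{k+1}):

  H_0: rank C_0 − rank ∂_1 = 7 − 6 = 1, and the invariant factors of ∂_1 are all 1, so H_0 ≅ Z.
  H_1: rank ker ∂_1 − rank ∂_2 = (18 − 6) − 12 = 0, and ∂_2 has invariant factor 2 > 1, so H_1 ≅ Z_2.
  H_2: rank ker ∂_2 − rank ∂_3 = (12 − 12) − 0 = 0, and there is no ∂_3, so H_2 ≅ 0.

H_0 = Z,  H_1 = Z_2,  H_2 = 0.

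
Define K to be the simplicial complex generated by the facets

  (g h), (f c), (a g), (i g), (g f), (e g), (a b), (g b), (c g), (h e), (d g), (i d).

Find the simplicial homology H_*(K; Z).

H_0 ≅ Z,  H_1 ≅ Z^4.

Fix the vertex order a < b < c < d < e < f < g < h < i and write every simplex with vertices in increasing order. Then dim K = 1 and the simplices of K are:

  0-simplices (9): a, b, c, d, e, f, g, h, i
  1-simplices (12): ab, ag, bg, cf, cg, dg, di, eg, eh, fg, gh, gi

giving chain groups C_0 ≅ Z^9, C_1 ≅ Z^12.

Boundary ∂_1: C_1 → C_0 maps an edge to its endpoints' difference, ∂[p,q] = q − p.
The 9×12 boundary matrix has rank 8 and Smith normal form diag(1,1,1,1,1,1,1,1).

Now H_k = ker ∂_k / im ∂_{k+1}, so:

  H_0: rank C_0 − rank ∂_1 = 9 − 8 = 1, and the invariant factors of ∂_1 are all 1, so H_0 = Z.
  H_1: rank ker ∂_1 − rank ∂_2 = (12 − 8) − 0 = 4, and there is no ∂_2, so H_1 = Z^4.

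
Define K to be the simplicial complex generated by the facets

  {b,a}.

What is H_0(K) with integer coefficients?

H_0 = Z.

K has 2 vertices, 1 edge.
rank ∂_0 = 0, rank ∂_1 = 1 ⇒ b_0 = 2 − 0 − 1 = 1; all invariant factors of ∂_1 are 1 so no torsion. So H_0 ≅ Z.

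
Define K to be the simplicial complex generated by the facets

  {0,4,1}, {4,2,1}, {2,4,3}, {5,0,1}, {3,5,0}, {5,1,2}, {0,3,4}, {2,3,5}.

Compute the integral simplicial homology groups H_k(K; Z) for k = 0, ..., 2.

H_0 ≅ Z,  H_1 = 0,  H_2 ≅ Z.

Order the vertices as 0 < 1 < 2 < 3 < 4 < 5. Listing each simplex with vertices in this order, K has dimension 2 with simplices:

  0-simplices (6): [0], [1], [2], [3], [4], [5]
  1-simplices (12): [0,1], [0,3], [0,4], [0,5], [1,2], [1,4], [1,5], [2,3], [2,4], [2,5], [3,4], [3,5]
  2-simplices (8): [0,1,4], [0,1,5], [0,3,4], [0,3,5], [1,2,4], [1,2,5], [2,3,4], [2,3,5]

Hence C_0 ≅ Z^6, C_1 ≅ Z^12, C_2 ≅ Z^8.

The boundary map ∂_1: C_1 → C_0 maps an edge to its endpoints' difference, ∂[p,q] = q − p. For instance
  ∂[2,3] = [3] − [2].
As a 6×12 matrix over Z this has rank 5, with invariant factors (1,1,1,1,1).

∂_2: C_2 → C_1 maps a triangle to the signed sum of its edges. For instance
  ∂[1,2,5] = [2,5] − [1,5] + [1,2],
  ∂[0,1,5] = [1,5] − [0,5] + [0,1].
This gives a 12×8 integer matrix of rank 7; reducing to Smith normal form yields diagonal entries (1,1,1,1,1,1,1).

Reading off H_k = ker ∂_k / im ∂_{k+1}:

  H_0: rank C_0 − rank ∂_1 = 6 − 5 = 1, and the invariant factors of ∂_1 are all 1, so H_0 ≅ Z.
  H_1: rank ker ∂_1 − rank ∂_2 = (12 − 5) − 7 = 0, and the invariant factors of ∂_2 are all 1, so H_1 ≅ 0.
  H_2: rank ker ∂_2 − rank ∂_3 = (8 − 7) − 0 = 1, and there is no ∂_3, so H_2 ≅ Z.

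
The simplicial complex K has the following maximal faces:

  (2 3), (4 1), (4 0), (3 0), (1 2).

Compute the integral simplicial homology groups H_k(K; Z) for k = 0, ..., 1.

H_0 = Z,  H_1 = Z.

K has 5 vertices, 5 edges.
rank ∂_0 = 0, rank ∂_1 = 4 ⇒ b_0 = 5 − 0 − 4 = 1; all invariant factors of ∂_1 are 1 so no torsion. So H_0 = Z.
rank ∂_1 = 4, rank ∂_2 = 0 ⇒ b_1 = 5 − 4 − 0 = 1. So H_1 = Z.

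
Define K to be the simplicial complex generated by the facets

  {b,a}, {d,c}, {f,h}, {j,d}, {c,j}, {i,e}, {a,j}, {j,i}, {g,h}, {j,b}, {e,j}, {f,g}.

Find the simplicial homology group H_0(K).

H_0 ≅ Z^2.

Fix the vertex order a < b < c < d < e < f < g < h < i < j and write every simplex with vertices in increasing order. Then dim K = 1 and the simplices of K are:

  0-simplices (10): a, b, c, d, e, f, g, h, i, j
  1-simplices (12): ab, aj, bj, cd, cj, dj, ei, ej, fg, fh, gh, ij

Hence C_0 ≅ Z^10, C_1 ≅ Z^12.

∂_1: C_1 → C_0 is given by ∂[p,q] = [q] − [p]. For instance
  ∂gh = h − g.
The resulting 10×12 matrix has rank 8, and its Smith normal form has invariant factors (1,1,1,1,1,1,1,1).

Now H_k = ker ∂_k / im ∂_{k+1}, so:

  H_0: rank C_0 − rank ∂_1 = 10 − 8 = 2, and the invariant factors of ∂_1 are all 1, so H_0 = Z^2.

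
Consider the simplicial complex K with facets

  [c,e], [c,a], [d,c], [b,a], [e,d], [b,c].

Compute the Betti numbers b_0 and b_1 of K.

Take the total order a < b < c < d < e on the vertex set. Then K (dimension 1) consists of the simplices:

  0-simplices (5): a, b, c, d, e
  1-simplices (6): ab, ac, bc, cd, ce, de

so the chain groups are C_0 ≅ Z^5, C_1 ≅ Z^6.

∂_1: C_1 → C_0 is given by ∂[p,q] = [q] − [p]. For instance
  ∂cd = d − c.
As a 5×6 matrix over Z this has rank 4, with invariant factors (1,1,1,1).

Now H_k = ker ∂_k / im ∂_{k+1}, so:

  H_0: rank C_0 − rank ∂_1 = 5 − 4 = 1, and the invariant factors of ∂_1 are all 1, so H_0 = Z.
  H_1: rank ker ∂_1 − rank ∂_2 = (6 − 4) − 0 = 2, and there is no ∂_2, so H_1 = Z^2.

As a check, the Euler characteristic is 5 − 6 = -1, which agrees with 1 − 2 = -1.

Hence the Betti numbers are b_0 = 1, b_1 = 2.

b_0 = 1, b_1 = 2.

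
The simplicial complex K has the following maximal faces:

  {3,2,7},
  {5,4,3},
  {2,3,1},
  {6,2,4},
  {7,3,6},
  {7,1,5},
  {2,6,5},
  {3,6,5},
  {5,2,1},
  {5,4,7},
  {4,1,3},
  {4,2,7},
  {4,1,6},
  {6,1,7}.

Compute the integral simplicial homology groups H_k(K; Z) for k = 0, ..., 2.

H_0 = Z,  H_1 = Z^2,  H_2 = Z.

Take the total order 1 < 2 < 3 < 4 < 5 < 6 < 7 on the vertex set. Then K (dimension 2) consists of the simplices:

  0-simplices (7): [1], [2], [3], [4], [5], [6], [7]
  1-simplices (21): [1,2], [1,3], [1,4], [1,5], [1,6], [1,7], [2,3], [2,4], [2,5], [2,6], [2,7], [3,4], [3,5], [3,6], [3,7], [4,5], [4,6], [4,7], [5,6], [5,7], [6,7]
  2-simplices (14): [1,2,3], [1,2,5], [1,3,4], [1,4,6], [1,5,7], [1,6,7], [2,3,7], [2,4,6], [2,4,7], [2,5,6], [3,4,5], [3,5,6], [3,6,7], [4,5,7]

so the chain groups are C_0 ≅ Z^7, C_1 ≅ Z^21, C_2 ≅ Z^14.

Boundary ∂_1: C_1 → C_0 sends each edge [p,q] (with p < q) to q − p.
This gives a 7×21 integer matrix of rank 6; reducing to Smith normal form yields diagonal entries (1,1,1,1,1,1).

Boundary ∂_2: C_2 → C_1 sends each 2-simplex [p,q,r] to [q,r] − [p,r] + [p,q]. For instance
  ∂[4,5,7] = [5,7] − [4,7] + [4,5],
  ∂[3,6,7] = [6,7] − [3,7] + [3,6].
This gives a 21×14 integer matrix of rank 13; reducing to Smith normal form yields diagonal entries (1,1,1,1,1,1,1,1,1,1,1,1,1).

Reading off H_k = ker ∂_k / im ∂_{k+1}:

  H_0: rank C_0 − rank ∂_1 = 7 − 6 = 1, and the invariant factors of ∂_1 are all 1, so H_0 = Z.
  H_1: rank ker ∂_1 − rank ∂_2 = (21 − 6) − 13 = 2, and the invariant factors of ∂_2 are all 1, so H_1 = Z^2.
  H_2: rank ker ∂_2 − rank ∂_3 = (14 − 13) − 0 = 1, and there is no ∂_3, so H_2 = Z.

(K is a triangulation of the torus T^2.)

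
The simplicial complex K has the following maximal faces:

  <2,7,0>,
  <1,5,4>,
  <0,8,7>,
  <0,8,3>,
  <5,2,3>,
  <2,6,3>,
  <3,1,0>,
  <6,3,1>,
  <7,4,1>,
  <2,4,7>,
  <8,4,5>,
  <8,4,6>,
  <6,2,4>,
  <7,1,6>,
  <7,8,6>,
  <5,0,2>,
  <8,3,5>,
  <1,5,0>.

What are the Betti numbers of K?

K has 9 vertices, 27 edges, 18 triangles.
rank ∂_0 = 0, rank ∂_1 = 8 ⇒ b_0 = 9 − 0 − 8 = 1; all invariant factors of ∂_1 are 1 so no torsion. So H_0 ≅ Z.
rank ∂_1 = 8, rank ∂_2 = 18 ⇒ b_1 = 27 − 8 − 18 = 1; ∂_2 has invariant factor(s) [2] giving torsion. So H_1 ≅ Z ⊕ Z/2.
rank ∂_2 = 18, rank ∂_3 = 0 ⇒ b_2 = 18 − 18 − 0 = 0. So H_2 ≅ 0.

b_0 = 1, b_1 = 1, b_2 = 0.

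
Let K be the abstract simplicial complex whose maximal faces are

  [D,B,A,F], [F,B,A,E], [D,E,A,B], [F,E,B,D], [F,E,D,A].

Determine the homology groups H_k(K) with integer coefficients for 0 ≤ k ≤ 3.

Order the vertices as A < B < D < E < F. Listing each simplex with vertices in this order, K has dimension 3 with simplices:

  0-simplices (5): A, B, D, E, F
  1-simplices (10): AB, AD, AE, AF, BD, BE, BF, DE, DF, EF
  2-simplices (10): ABD, ABE, ABF, ADE, ADF, AEF, BDE, BDF, BEF, DEF
  3-simplices (5): ABDE, ABDF, ABEF, ADEF, BDEF

giving chain groups C_0 ≅ Z^5, C_1 ≅ Z^10, C_2 ≅ Z^10, C_3 ≅ Z^5.

The boundary map ∂_1: C_1 → C_0 is given by ∂[p,q] = [q] − [p]. For instance
  ∂BD = D − B.
This gives a 5×10 integer matrix of rank 4; reducing to Smith normal form yields diagonal entries (1,1,1,1).

The boundary map ∂_2: C_2 → C_1 acts by ∂[p,q,r] = [q,r] − [p,r] + [p,q]. For instance
  ∂ABF = BF − AF + AB,
  ∂ADE = DE − AE + AD.
As a 10×10 matrix over Z this has rank 6, with invariant factors (1,1,1,1,1,1).

Boundary ∂_3: C_3 → C_2 sends each 3-simplex σ to the alternating sum Σ_i (−1)^i (σ with its i-th vertex removed). For instance
  ∂BDEF = DEF − BEF + BDF − BDE,
  ∂ABDF = BDF − ADF + ABF − ABD.
The 10×5 boundary matrix has rank 4 and Smith normal form diag(1,1,1,1).

Reading off H_k = ker ∂_k / im ∂_{k+1}:

  H_0: rank C_0 − rank ∂_1 = 5 − 4 = 1, and the invariant factors of ∂_1 are all 1, so H_0 ≅ Z.
  H_1: rank ker ∂_1 − rank ∂_2 = (10 − 4) − 6 = 0, and the invariant factors of ∂_2 are all 1, so H_1 ≅ 0.
  H_2: rank ker ∂_2 − rank ∂_3 = (10 − 6) − 4 = 0, and the invariant factors of ∂_3 are all 1, so H_2 ≅ 0.
  H_3: rank ker ∂_3 − rank ∂_4 = (5 − 4) − 0 = 1, and there is no ∂_4, so H_3 ≅ Z.

As a check, the Euler characteristic is 5 − 10 + 10 − 5 = 0, which agrees with 1 − 0 + 0 − 1 = 0.
(K is a triangulation of the 3-sphere S^3.)

H_0 ≅ Z,  H_1 = 0,  H_2 = 0,  H_3 ≅ Z.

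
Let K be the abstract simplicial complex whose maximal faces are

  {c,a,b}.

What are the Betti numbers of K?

K has 3 vertices, 3 edges, 1 triangle.
rank ∂_0 = 0, rank ∂_1 = 2 ⇒ b_0 = 3 − 0 − 2 = 1; all invariant factors of ∂_1 are 1 so no torsion. So H_0 = Z.
rank ∂_1 = 2, rank ∂_2 = 1 ⇒ b_1 = 3 − 2 − 1 = 0; all invariant factors of ∂_2 are 1 so no torsion. So H_1 = 0.
rank ∂_2 = 1, rank ∂_3 = 0 ⇒ b_2 = 1 − 1 − 0 = 0. So H_2 = 0.

b_0 = 1, b_1 = 0, b_2 = 0.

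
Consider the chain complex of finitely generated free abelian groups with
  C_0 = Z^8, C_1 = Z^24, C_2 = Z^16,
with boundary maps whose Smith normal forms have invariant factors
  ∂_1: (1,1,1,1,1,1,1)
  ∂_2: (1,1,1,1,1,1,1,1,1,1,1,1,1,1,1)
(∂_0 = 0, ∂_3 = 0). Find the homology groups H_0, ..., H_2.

H_0 ≅ Z,  H_1 ≅ Z^2,  H_2 ≅ Z.

H_0: b_0 = 8 − 0 − 7 = 1; torsion from ∂_1 factors > 1: none. So H_0 ≅ Z.
H_1: b_1 = 24 − 7 − 15 = 2; torsion from ∂_2 factors > 1: none. So H_1 ≅ Z^2.
H_2: b_2 = 16 − 15 − 0 = 1; torsion from ∂_3 factors > 1: none. So H_2 ≅ Z.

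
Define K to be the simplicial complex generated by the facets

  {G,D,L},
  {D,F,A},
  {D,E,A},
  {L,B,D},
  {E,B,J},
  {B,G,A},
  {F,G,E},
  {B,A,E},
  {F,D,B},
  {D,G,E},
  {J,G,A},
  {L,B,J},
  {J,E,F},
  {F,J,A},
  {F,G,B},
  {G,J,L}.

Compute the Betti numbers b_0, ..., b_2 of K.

b_0 = 1, b_1 = 2, b_2 = 1.

K has 8 vertices, 24 edges, 16 triangles.
rank ∂_0 = 0, rank ∂_1 = 7 ⇒ b_0 = 8 − 0 − 7 = 1; all invariant factors of ∂_1 are 1 so no torsion. So H_0 ≅ Z.
rank ∂_1 = 7, rank ∂_2 = 15 ⇒ b_1 = 24 − 7 − 15 = 2; all invariant factors of ∂_2 are 1 so no torsion. So H_1 ≅ Z^2.
rank ∂_2 = 15, rank ∂_3 = 0 ⇒ b_2 = 16 − 15 − 0 = 1. So H_2 ≅ Z.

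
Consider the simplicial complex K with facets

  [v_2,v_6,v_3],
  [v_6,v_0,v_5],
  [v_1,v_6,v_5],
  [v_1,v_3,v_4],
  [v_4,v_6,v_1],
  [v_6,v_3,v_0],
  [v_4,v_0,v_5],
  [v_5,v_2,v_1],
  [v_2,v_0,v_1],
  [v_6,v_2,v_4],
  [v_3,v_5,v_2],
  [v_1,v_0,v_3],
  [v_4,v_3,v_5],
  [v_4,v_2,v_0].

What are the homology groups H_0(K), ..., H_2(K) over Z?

Order the vertices as v_0 < v_1 < v_2 < v_3 < v_4 < v_5 < v_6. Listing each simplex with vertices in this order, K has dimension 2 with simplices:

  0-simplices (7): [v_0], [v_1], [v_2], [v_3], [v_4], [v_5], [v_6]
  1-simplices (21): (21 of them)
  2-simplices (14): (14 of them)

giving chain groups C_0 ≅ Z^7, C_1 ≅ Z^21, C_2 ≅ Z^14.

Boundary ∂_1: C_1 → C_0 is given by ∂[p,q] = [q] − [p]. For instance
  ∂[v_0,v_4] = [v_4] − [v_0].
The resulting 7×21 matrix has rank 6, and its Smith normal form has invariant factors (1,1,1,1,1,1).

∂_2: C_2 → C_1 maps a triangle to the signed sum of its edges. For instance
  ∂[v_3,v_4,v_5] = [v_4,v_5] − [v_3,v_5] + [v_3,v_4],
  ∂[v_2,v_3,v_6] = [v_3,v_6] − [v_2,v_6] + [v_2,v_3].
This gives a 21×14 integer matrix of rank 13; reducing to Smith normal form yields diagonal entries (1,1,1,1,1,1,1,1,1,1,1,1,1).

Now H_k = ker ∂_k / im ∂_{k+1}, so:

  H_0: rank C_0 − rank ∂_1 = 7 − 6 = 1, and the invariant factors of ∂_1 are all 1, so H_0 = Z.
  H_1: rank ker ∂_1 − rank ∂_2 = (21 − 6) − 13 = 2, and the invariant factors of ∂_2 are all 1, so H_1 = Z^2.
  H_2: rank ker ∂_2 − rank ∂_3 = (14 − 13) − 0 = 1, and there is no ∂_3, so H_2 = Z.

(K is a triangulation of the torus T^2.)

H_0 ≅ Z,  H_1 ≅ Z^2,  H_2 ≅ Z.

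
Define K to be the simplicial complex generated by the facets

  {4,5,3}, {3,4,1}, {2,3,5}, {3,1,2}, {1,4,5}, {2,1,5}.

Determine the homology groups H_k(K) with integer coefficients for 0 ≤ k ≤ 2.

H_0 = Z,  H_1 = 0,  H_2 = Z.

We work with the vertex ordering 1 < 2 < 3 < 4 < 5. The simplices of K, each written with vertices in increasing order, are:

  0-simplices (5): [1], [2], [3], [4], [5]
  1-simplices (9): [1,2], [1,3], [1,4], [1,5], [2,3], [2,5], [3,4], [3,5], [4,5]
  2-simplices (6): [1,2,3], [1,2,5], [1,3,4], [1,4,5], [2,3,5], [3,4,5]

giving chain groups C_0 ≅ Z^5, C_1 ≅ Z^9, C_2 ≅ Z^6.

The boundary map ∂_1: C_1 → C_0 is given by ∂[p,q] = [q] − [p].
As a 5×9 matrix over Z this has rank 4, with invariant factors (1,1,1,1).

The boundary map ∂_2: C_2 → C_1 maps a triangle to the signed sum of its edges. For instance
  ∂[1,2,3] = [2,3] − [1,3] + [1,2],
  ∂[3,4,5] = [4,5] − [3,5] + [3,4].
The resulting 9×6 matrix has rank 5, and its Smith normal form has invariant factors (1,1,1,1,1).

From H_k ≅ ker(∂_k) / im(∂_{k+1}) we obtain:

  H_0: rank C_0 − rank ∂_1 = 5 − 4 = 1, and the invariant factors of ∂_1 are all 1, so H_0 = Z.
  H_1: rank ker ∂_1 − rank ∂_2 = (9 − 4) − 5 = 0, and the invariant factors of ∂_2 are all 1, so H_1 = 0.
  H_2: rank ker ∂_2 − rank ∂_3 = (6 − 5) − 0 = 1, and there is no ∂_3, so H_2 = Z.

As a check, the Euler characteristic is 5 − 9 + 6 = 2, which agrees with 1 − 0 + 1 = 2.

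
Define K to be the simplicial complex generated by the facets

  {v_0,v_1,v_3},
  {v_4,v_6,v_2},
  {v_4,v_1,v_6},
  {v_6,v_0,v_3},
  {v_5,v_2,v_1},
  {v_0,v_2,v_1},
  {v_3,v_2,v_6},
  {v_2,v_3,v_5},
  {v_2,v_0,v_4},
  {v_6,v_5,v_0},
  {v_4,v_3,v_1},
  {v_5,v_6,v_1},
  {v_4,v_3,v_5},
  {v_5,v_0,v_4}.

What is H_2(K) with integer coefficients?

H_2 = Z.

Fix the vertex order v_0 < v_1 < v_2 < v_3 < v_4 < v_5 < v_6 and write every simplex with vertices in increasing order. Then dim K = 2 and the simplices of K are:

  0-simplices (7): [v_0], [v_1], [v_2], [v_3], [v_4], [v_5], [v_6]
  1-simplices (21): (21 of them)
  2-simplices (14): (14 of them)

giving chain groups C_0 ≅ Z^7, C_1 ≅ Z^21, C_2 ≅ Z^14.

∂_1: C_1 → C_0 is given by ∂[p,q] = [q] − [p]. For instance
  ∂[v_3,v_4] = [v_4] − [v_3].
The 7×21 boundary matrix has rank 6 and Smith normal form diag(1,1,1,1,1,1).

The boundary map ∂_2: C_2 → C_1 sends each 2-simplex [p,q,r] to [q,r] − [p,r] + [p,q]. For instance
  ∂[v_0,v_1,v_2] = [v_1,v_2] − [v_0,v_2] + [v_0,v_1],
  ∂[v_0,v_1,v_3] = [v_1,v_3] − [v_0,v_3] + [v_0,v_1].
As a 21×14 matrix over Z this has rank 13, with invariant factors (1,1,1,1,1,1,1,1,1,1,1,1,1).

Now H_k = ker ∂_k / im ∂_{k+1}, so:

  H_2: rank ker ∂_2 − rank ∂_3 = (14 − 13) − 0 = 1, and there is no ∂_3, so H_2 ≅ Z.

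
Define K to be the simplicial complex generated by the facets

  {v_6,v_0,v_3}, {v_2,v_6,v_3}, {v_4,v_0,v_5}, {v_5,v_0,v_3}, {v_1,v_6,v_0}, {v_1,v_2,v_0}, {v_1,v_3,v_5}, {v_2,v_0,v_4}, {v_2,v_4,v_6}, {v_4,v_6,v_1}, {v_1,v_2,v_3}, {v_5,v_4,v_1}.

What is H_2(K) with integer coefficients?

H_2 ≅ 0.

Fix the vertex order v_0 < v_1 < v_2 < v_3 < v_4 < v_5 < v_6 and write every simplex with vertices in increasing order. Then dim K = 2 and the simplices of K are:

  0-simplices (7): [v_0], [v_1], [v_2], [v_3], [v_4], [v_5], [v_6]
  1-simplices (18): (18 of them)
  2-simplices (12): (12 of them)

giving chain groups C_0 ≅ Z^7, C_1 ≅ Z^18, C_2 ≅ Z^12.

Boundary ∂_1: C_1 → C_0 maps an edge to its endpoints' difference, ∂[p,q] = q − p. For instance
  ∂[v_0,v_2] = [v_2] − [v_0].
This gives a 7×18 integer matrix of rank 6; reducing to Smith normal form yields diagonal entries (1,1,1,1,1,1).

The boundary map ∂_2: C_2 → C_1 maps a triangle to the signed sum of its edges. For instance
  ∂[v_0,v_1,v_6] = [v_1,v_6] − [v_0,v_6] + [v_0,v_1],
  ∂[v_2,v_3,v_6] = [v_3,v_6] − [v_2,v_6] + [v_2,v_3].
The 18×12 boundary matrix has rank 12 and Smith normal form diag(1,1,1,1,1,1,1,1,1,1,1,2).

From H_k ≅ ker(∂_k) / im(∂_{k+1}) we obtain:

  H_2: rank ker ∂_2 − rank ∂_3 = (12 − 12) − 0 = 0, and there is no ∂_3, so H_2 = 0.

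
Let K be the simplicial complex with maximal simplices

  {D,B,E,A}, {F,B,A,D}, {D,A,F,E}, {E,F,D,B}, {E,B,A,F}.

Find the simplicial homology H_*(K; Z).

H_0 = Z,  H_1 = 0,  H_2 = 0,  H_3 = Z.

K has 5 vertices, 10 edges, 10 triangles, 5 3-simplices.
rank ∂_0 = 0, rank ∂_1 = 4 ⇒ b_0 = 5 − 0 − 4 = 1; all invariant factors of ∂_1 are 1 so no torsion. So H_0 = Z.
rank ∂_1 = 4, rank ∂_2 = 6 ⇒ b_1 = 10 − 4 − 6 = 0; all invariant factors of ∂_2 are 1 so no torsion. So H_1 = 0.
rank ∂_2 = 6, rank ∂_3 = 4 ⇒ b_2 = 10 − 6 − 4 = 0; all invariant factors of ∂_3 are 1 so no torsion. So H_2 = 0.
rank ∂_3 = 4, rank ∂_4 = 0 ⇒ b_3 = 5 − 4 − 0 = 1. So H_3 = Z.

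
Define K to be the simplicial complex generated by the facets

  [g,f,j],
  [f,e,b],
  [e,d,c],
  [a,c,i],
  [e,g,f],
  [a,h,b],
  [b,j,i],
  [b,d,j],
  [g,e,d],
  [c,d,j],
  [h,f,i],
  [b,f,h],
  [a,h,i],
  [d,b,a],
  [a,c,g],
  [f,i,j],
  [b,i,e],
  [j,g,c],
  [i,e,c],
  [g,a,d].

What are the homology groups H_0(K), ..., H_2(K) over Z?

H_0 ≅ Z,  H_1 ≅ Z ⊕ Z/2Z,  H_2 = 0.

Take the total order a < b < c < d < e < f < g < h < i < j on the vertex set. Then K (dimension 2) consists of the simplices:

  0-simplices (10): a, b, c, d, e, f, g, h, i, j
  1-simplices (30): ab, ac, ad, ag, ah, ai, bd, be, bf, bh, bi, bj, cd, ce, cg, ci, cj, de, dg, dj, ef, eg, ei, fg, fh, fi, fj, gj, hi, ij
  2-simplices (20): abd, abh, acg, aci, adg, ahi, bdj, bef, bei, bfh, bij, cde, cdj, cei, cgj, deg, efg, fgj, fhi, fij

so the chain groups are C_0 ≅ Z^10, C_1 ≅ Z^30, C_2 ≅ Z^20.

∂_1: C_1 → C_0 maps an edge to its endpoints' difference, ∂[p,q] = q − p.
The 10×30 boundary matrix has rank 9 and Smith normal form diag(1,1,1,1,1,1,1,1,1).

∂_2: C_2 → C_1 maps a triangle to the signed sum of its edges. For instance
  ∂bdj = dj − bj + bd,
  ∂ahi = hi − ai + ah.
The 30×20 boundary matrix has rank 20 and Smith normal form diag(1,1,1,1,1,1,1,1,1,1,1,1,1,1,1,1,1,1,1,2).

Computing H_k = (kernel of ∂_k) / (image of ∂_{k+1}):

  H_0: rank C_0 − rank ∂_1 = 10 − 9 = 1, and the invariant factors of ∂_1 are all 1, so H_0 ≅ Z.
  H_1: rank ker ∂_1 − rank ∂_2 = (30 − 9) − 20 = 1, and ∂_2 has invariant factor 2 > 1, so H_1 ≅ Z ⊕ Z/2Z.
  H_2: rank ker ∂_2 − rank ∂_3 = (20 − 20) − 0 = 0, and there is no ∂_3, so H_2 ≅ 0.

As a check, the Euler characteristic is 10 − 30 + 20 = 0, which agrees with 1 − 1 + 0 = 0.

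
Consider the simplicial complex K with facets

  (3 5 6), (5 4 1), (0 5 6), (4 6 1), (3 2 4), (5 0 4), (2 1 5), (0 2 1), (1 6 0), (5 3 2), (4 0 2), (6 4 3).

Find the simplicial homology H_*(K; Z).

Take the total order 0 < 1 < 2 < 3 < 4 < 5 < 6 on the vertex set. Then K (dimension 2) consists of the simplices:

  0-simplices (7): [0], [1], [2], [3], [4], [5], [6]
  1-simplices (18): [0,1], [0,2], [0,4], [0,5], [0,6], [1,2], [1,4], [1,5], [1,6], [2,3], [2,4], [2,5], [3,4], [3,5], [3,6], [4,5], [4,6], [5,6]
  2-simplices (12): [0,1,2], [0,1,6], [0,2,4], [0,4,5], [0,5,6], [1,2,5], [1,4,5], [1,4,6], [2,3,4], [2,3,5], [3,4,6], [3,5,6]

giving chain groups C_0 ≅ Z^7, C_1 ≅ Z^18, C_2 ≅ Z^12.

The boundary map ∂_1: C_1 → C_0 maps an edge to its endpoints' difference, ∂[p,q] = q − p. For instance
  ∂[4,5] = [5] − [4].
The 7×18 boundary matrix has rank 6 and Smith normal form diag(1,1,1,1,1,1).

The boundary map ∂_2: C_2 → C_1 maps a triangle to the signed sum of its edges. For instance
  ∂[0,1,2] = [1,2] − [0,2] + [0,1],
  ∂[3,4,6] = [4,6] − [3,6] + [3,4].
This gives a 18×12 integer matrix of rank 12; reducing to Smith normal form yields diagonal entries (1,1,1,1,1,1,1,1,1,1,1,2).

Reading off H_k = ker ∂_k / im ∂_{k+1}:

  H_0: rank C_0 − rank ∂_1 = 7 − 6 = 1, and the invariant factors of ∂_1 are all 1, so H_0 = Z.
  H_1: rank ker ∂_1 − rank ∂_2 = (18 − 6) − 12 = 0, and ∂_2 has invariant factor 2 > 1, so H_1 = Z/2.
  H_2: rank ker ∂_2 − rank ∂_3 = (12 − 12) − 0 = 0, and there is no ∂_3, so H_2 = 0.

As a check, the Euler characteristic is 7 − 18 + 12 = 1, which agrees with 1 − 0 + 0 = 1.

H_0 ≅ Z,  H_1 ≅ Z/2,  H_2 = 0.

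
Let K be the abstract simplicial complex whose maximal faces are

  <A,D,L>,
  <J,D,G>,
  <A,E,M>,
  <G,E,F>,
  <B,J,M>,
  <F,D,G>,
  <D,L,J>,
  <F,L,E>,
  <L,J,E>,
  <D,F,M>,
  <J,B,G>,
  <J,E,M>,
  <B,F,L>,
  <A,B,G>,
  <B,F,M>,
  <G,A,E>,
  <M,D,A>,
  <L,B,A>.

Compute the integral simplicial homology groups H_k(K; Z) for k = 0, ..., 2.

We work with the vertex ordering A < B < D < E < F < G < J < L < M. The simplices of K, each written with vertices in increasing order, are:

  0-simplices (9): A, B, D, E, F, G, J, L, M
  1-simplices (27): AB, AD, AE, AG, AL, AM, BF, BG, BJ, BL, BM, DF, DG, DJ, DL, DM, EF, EG, EJ, EL, EM, FG, FL, FM, GJ, JL, JM
  2-simplices (18): ABG, ABL, ADL, ADM, AEG, AEM, BFL, BFM, BGJ, BJM, DFG, DFM, DGJ, DJL, EFG, EFL, EJL, EJM

giving chain groups C_0 ≅ Z^9, C_1 ≅ Z^27, C_2 ≅ Z^18.

Boundary ∂_1: C_1 → C_0 sends each edge [p,q] (with p < q) to q − p.
This gives a 9×27 integer matrix of rank 8; reducing to Smith normal form yields diagonal entries (1,1,1,1,1,1,1,1).

Boundary ∂_2: C_2 → C_1 sends each 2-simplex [p,q,r] to [q,r] − [p,r] + [p,q]. For instance
  ∂ADL = DL − AL + AD,
  ∂AEM = EM − AM + AE.
The resulting 27×18 matrix has rank 17, and its Smith normal form has invariant factors (1,1,1,1,1,1,1,1,1,1,1,1,1,1,1,1,1).

Reading off H_k = ker ∂_k / im ∂_{k+1}:

  H_0: rank C_0 − rank ∂_1 = 9 − 8 = 1, and the invariant factors of ∂_1 are all 1, so H_0 ≅ Z.
  H_1: rank ker ∂_1 − rank ∂_2 = (27 − 8) − 17 = 2, and the invariant factors of ∂_2 are all 1, so H_1 ≅ Z^2.
  H_2: rank ker ∂_2 − rank ∂_3 = (18 − 17) − 0 = 1, and there is no ∂_3, so H_2 ≅ Z.

H_0 = Z,  H_1 = Z^2,  H_2 = Z.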